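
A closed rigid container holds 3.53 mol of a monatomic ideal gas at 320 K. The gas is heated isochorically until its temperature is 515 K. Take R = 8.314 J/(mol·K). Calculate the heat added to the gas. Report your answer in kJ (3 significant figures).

Constant volume ⇒ W = 0, so Q = ΔU = nCᵥΔT with Cᵥ = 3R/2 = 12.47 J/(mol·K).
ΔU = (3.53)(12.47)(515 − 320) = 8584 J.

Q ≈ 8.58 kJ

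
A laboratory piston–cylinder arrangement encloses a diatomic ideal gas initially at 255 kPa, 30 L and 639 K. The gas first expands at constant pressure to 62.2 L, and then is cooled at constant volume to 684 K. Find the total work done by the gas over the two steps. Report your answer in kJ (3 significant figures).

W_total ≈ 8.21 kJ

Step 1 (isobaric): W = PΔV = (255 kPa)(62.2 − 30 L) = 8211 J.
Step 2 (isochoric): W = 0 (constant volume).
W_total = 8211 + 0 = 8211 J.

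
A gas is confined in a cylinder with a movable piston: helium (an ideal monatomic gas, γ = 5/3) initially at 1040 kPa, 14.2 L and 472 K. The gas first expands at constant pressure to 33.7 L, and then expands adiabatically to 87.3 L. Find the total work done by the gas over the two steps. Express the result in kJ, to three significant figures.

W_total ≈ 45.0 kJ

Step 1 (isobaric): W = PΔV = (1040 kPa)(33.7 − 14.2 L) = 20280 J.
After step 1: P = 1040 kPa, V = 33.7 L, T = 1120 K.
Step 2 (adiabatic): W = (P₁V₁ − P₂V₂)/(γ−1) = (35048 − 18581)/0.667 = 24700 J.
W_total = 20280 + 24700 = 44980 J.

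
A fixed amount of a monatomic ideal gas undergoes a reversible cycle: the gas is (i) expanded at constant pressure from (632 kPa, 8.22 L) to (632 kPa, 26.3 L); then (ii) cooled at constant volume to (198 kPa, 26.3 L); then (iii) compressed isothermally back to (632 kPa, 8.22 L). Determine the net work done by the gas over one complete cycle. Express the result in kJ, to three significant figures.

Leg (i): W = PΔV = (632)(26.3 − 8.22) = 11427 J.
Leg (ii): W = 0.
Leg (iii): W = PᵢVᵢ ln(V_f/Vᵢ) = (5207) ln(8.22/26.3) = -6056 J.
W_net = 11427 − 6056 = 5370 J.

W_net ≈ 5.37 kJ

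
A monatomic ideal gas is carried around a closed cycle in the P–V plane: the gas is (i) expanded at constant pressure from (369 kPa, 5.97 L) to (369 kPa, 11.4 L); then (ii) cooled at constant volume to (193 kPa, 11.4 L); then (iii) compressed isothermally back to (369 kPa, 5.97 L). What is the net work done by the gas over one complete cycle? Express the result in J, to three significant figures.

Leg (i): W = PΔV = (369)(11.4 − 5.97) = 2004 J.
Leg (ii): W = 0.
Leg (iii): W = PᵢVᵢ ln(V_f/Vᵢ) = (2200) ln(5.97/11.4) = -1423 J.
W_net = 2004 − 1423 = 580.4 J.

W_net ≈ 580 J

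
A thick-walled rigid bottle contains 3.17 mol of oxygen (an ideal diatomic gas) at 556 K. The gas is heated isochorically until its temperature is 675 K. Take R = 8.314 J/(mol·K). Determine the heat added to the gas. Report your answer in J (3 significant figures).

Constant volume ⇒ W = 0, so Q = ΔU = nCᵥΔT with Cᵥ = 5R/2 = 20.79 J/(mol·K).
ΔU = (3.17)(20.79)(675 − 556) = 7841 J.

Q ≈ 7840 J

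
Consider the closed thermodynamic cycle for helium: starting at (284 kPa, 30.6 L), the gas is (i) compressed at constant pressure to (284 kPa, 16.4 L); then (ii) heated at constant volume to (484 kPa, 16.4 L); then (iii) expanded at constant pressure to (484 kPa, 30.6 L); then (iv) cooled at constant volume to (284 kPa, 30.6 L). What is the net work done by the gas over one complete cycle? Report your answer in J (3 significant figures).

W_net ≈ 2840 J

Constant-volume legs do no work.
W(i) = (284)(16.4 − 30.6) = -4033 J; W(iii) = (484)(30.6 − 16.4) = 6873 J.
W_net = -4033 + 6873 = 2840 J (the clockwise enclosed area).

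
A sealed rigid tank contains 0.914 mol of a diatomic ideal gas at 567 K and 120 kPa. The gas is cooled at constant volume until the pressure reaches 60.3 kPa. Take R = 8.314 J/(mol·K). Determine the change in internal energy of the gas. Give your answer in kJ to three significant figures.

Constant volume ⇒ W = 0, so Q = ΔU = nCᵥΔT with Cᵥ = 5R/2 = 20.79 J/(mol·K).
At constant V, T₂/T₁ = P₂/P₁ ⇒ ΔT = T₁(P₂/P₁ − 1) = 567·(60.3/120 − 1) = -282.1 K.
ΔU = (0.914)(20.79)(-282.1) = -5359 J.

ΔU ≈ -5.36 kJ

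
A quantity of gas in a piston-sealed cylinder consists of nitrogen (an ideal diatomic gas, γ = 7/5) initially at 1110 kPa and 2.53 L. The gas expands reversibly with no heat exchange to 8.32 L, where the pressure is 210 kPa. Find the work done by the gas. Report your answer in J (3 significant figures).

Adiabatic: W = (P₁V₁ − P₂V₂)/(γ − 1) with γ = 7/5.
P₁V₁ = 2808 J, P₂V₂ = 1747 J.
W = (2808 − 1747) / 0.4 = 2653 J.

W ≈ 2650 J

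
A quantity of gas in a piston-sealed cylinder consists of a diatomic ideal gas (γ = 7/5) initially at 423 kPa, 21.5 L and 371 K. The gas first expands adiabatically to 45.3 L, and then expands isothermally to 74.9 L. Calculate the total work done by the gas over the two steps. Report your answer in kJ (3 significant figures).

Step 1 (adiabatic): W = (P₁V₁ − P₂V₂)/(γ−1) = (9094 − 6750)/0.4 = 5861 J.
After step 1: P = 149 kPa, V = 45.3 L, T = 275.4 K.
Step 2 (isothermal): W = P₁V₁ ln(V₂/V₁) = (6750) ln(74.9/45.3) = 3394 J.
W_total = 5861 + 3394 = 9255 J.

W_total ≈ 9.26 kJ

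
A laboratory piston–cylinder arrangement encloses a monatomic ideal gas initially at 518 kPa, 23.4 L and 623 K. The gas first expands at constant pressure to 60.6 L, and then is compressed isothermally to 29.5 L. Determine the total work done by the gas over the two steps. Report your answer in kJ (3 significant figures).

Step 1 (isobaric): W = PΔV = (518 kPa)(60.6 − 23.4 L) = 19270 J.
After step 1: P = 518 kPa, V = 60.6 L, T = 1613 K.
Step 2 (isothermal): W = P₁V₁ ln(V₂/V₁) = (31391) ln(29.5/60.6) = -22598 J.
W_total = 19270 − 22598 = -3329 J.

W_total ≈ -3.33 kJ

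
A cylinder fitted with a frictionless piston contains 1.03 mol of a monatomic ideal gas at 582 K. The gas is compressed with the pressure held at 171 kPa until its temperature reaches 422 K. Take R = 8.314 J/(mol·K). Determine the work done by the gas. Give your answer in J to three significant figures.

W ≈ -1370 J

Isobaric: W = P ΔV = nR ΔT.
W = (1.03)(8.314)(422 − 582) = -1370 J.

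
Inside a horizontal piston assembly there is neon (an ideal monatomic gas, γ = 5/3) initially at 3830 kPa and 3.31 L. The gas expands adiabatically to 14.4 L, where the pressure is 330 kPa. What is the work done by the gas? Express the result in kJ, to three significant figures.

Adiabatic: W = (P₁V₁ − P₂V₂)/(γ − 1) with γ = 5/3.
P₁V₁ = 12677 J, P₂V₂ = 4752 J.
W = (12677 − 4752) / 0.6667 = 11888 J.

W ≈ 11.9 kJ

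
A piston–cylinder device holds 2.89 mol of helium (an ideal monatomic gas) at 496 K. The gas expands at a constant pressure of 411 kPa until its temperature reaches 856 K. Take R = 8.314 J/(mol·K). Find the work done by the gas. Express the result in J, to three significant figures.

W ≈ 8650 J

Isobaric: W = P ΔV = nR ΔT.
W = (2.89)(8.314)(856 − 496) = 8650 J.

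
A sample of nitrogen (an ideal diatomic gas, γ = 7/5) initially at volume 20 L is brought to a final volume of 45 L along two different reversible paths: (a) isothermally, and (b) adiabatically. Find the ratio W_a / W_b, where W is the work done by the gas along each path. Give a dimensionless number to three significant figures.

W_a / W_b ≈ 1.17

Path (a) isothermal: W = P₁V₁ ln(V₂/V₁) → W_a/(P₁V₁) = 0.8109.
Path (b) adiabatic: W = P₁V₁(1 − (V₁/V₂)^(γ−1))/(γ−1) → W_b/(P₁V₁) = 0.6925.
W_a / W_b = 0.8109 / 0.6925 = 1.171.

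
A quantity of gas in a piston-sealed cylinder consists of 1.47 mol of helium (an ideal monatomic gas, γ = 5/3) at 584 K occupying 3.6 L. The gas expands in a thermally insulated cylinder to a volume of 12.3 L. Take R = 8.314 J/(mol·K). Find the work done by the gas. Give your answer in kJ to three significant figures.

W ≈ 5.99 kJ

Adiabatic: TV^(γ−1) = const with γ = 5/3.
T₂ = T₁ (V₁/V₂)^(γ−1) = 584 × (3.6/12.3)^0.667 = 584 × 0.4408 = 257.4 K.
W_by = nCᵥ(T₁ − T₂) = (1.47)(12.47)(584 − 257.4) = 5987 J.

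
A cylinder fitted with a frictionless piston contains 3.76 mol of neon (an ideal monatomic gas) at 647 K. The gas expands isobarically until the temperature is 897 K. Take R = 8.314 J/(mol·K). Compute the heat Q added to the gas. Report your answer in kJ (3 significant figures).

Isobaric: W = nRΔT = (3.76)(8.314)(250) = 7815 J.
ΔU = nCᵥΔT with Cᵥ = 3R/2: ΔU = (3.76)(12.47)(250) = 11723 J.
Q = ΔU + W = 11723 + 7815 = 19538 J.

Q ≈ 19.5 kJ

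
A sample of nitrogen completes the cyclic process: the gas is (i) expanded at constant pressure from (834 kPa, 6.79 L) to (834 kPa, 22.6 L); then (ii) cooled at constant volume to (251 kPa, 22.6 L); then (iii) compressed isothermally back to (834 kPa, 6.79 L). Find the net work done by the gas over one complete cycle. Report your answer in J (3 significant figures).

Leg (i): W = PΔV = (834)(22.6 − 6.79) = 13186 J.
Leg (ii): W = 0.
Leg (iii): W = PᵢVᵢ ln(V_f/Vᵢ) = (5673) ln(6.79/22.6) = -6821 J.
W_net = 13186 − 6821 = 6364 J.

W_net ≈ 6360 J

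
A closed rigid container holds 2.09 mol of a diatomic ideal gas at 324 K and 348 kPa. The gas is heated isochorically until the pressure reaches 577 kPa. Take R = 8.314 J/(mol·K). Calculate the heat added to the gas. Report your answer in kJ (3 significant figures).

Constant volume ⇒ W = 0, so Q = ΔU = nCᵥΔT with Cᵥ = 5R/2 = 20.79 J/(mol·K).
At constant V, T₂/T₁ = P₂/P₁ ⇒ ΔT = T₁(P₂/P₁ − 1) = 324·(577/348 − 1) = 213.2 K.
ΔU = (2.09)(20.79)(213.2) = 9262 J.

Q ≈ 9.26 kJ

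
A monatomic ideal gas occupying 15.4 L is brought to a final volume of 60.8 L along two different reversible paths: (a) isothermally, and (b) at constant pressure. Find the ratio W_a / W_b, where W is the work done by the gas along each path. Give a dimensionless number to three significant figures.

W_a / W_b ≈ 0.466

Path (a) isothermal: W = P₁V₁ ln(V₂/V₁) → W_a/(P₁V₁) = 1.373.
Path (b) isobaric: W = P₁(V₂ − V₁) → W_b/(P₁V₁) = 2.948.
W_a / W_b = 1.373 / 2.948 = 0.4658.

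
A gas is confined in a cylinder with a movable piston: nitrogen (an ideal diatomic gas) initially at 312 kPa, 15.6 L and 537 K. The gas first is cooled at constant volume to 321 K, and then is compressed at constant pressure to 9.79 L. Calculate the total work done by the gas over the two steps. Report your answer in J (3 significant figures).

Step 1 (isochoric): W = 0 (constant volume).
After step 1: P = 186.5 kPa (V unchanged).
Step 2 (isobaric): W = PΔV = (186.5 kPa)(9.79 − 15.6 L) = -1084 J.
W_total = 0 − 1084 = -1084 J.

W_total ≈ -1080 J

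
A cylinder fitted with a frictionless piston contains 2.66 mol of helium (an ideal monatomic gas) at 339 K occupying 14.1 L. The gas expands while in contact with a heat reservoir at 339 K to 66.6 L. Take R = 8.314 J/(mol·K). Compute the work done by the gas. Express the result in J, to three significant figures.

Isothermal: W = nRT ln(V₂/V₁).
W = (2.66)(8.314)(339) × ln(66.6/14.1)
  = 7497 × 1.553
W_by_gas = 11639 J.

W ≈ 11600 J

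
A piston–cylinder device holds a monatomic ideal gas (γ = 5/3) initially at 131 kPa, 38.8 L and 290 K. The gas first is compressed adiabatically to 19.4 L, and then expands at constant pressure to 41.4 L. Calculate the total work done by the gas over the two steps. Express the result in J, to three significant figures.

W_total ≈ 4670 J

Step 1 (adiabatic): W = (P₁V₁ − P₂V₂)/(γ−1) = (5083 − 8068)/0.667 = -4478 J.
After step 1: P = 415.9 kPa, V = 19.4 L, T = 460.3 K.
Step 2 (isobaric): W = PΔV = (415.9 kPa)(41.4 − 19.4 L) = 9150 J.
W_total = -4478 + 9150 = 4671 J.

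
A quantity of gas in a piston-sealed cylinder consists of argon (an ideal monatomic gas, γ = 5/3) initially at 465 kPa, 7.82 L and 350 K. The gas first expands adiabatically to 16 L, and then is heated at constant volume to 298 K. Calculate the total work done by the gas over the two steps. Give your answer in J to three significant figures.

W_total ≈ 2070 J

Step 1 (adiabatic): W = (P₁V₁ − P₂V₂)/(γ−1) = (3636 − 2256)/0.667 = 2070 J.
Step 2 (isochoric): W = 0 (constant volume).
W_total = 2070 + 0 = 2070 J.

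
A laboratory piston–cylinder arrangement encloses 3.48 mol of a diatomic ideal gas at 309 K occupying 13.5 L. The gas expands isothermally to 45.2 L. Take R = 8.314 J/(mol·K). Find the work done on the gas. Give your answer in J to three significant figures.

Isothermal: W = nRT ln(V₂/V₁).
W = (3.48)(8.314)(309) × ln(45.2/13.5)
  = 8940 × 1.208
W_by_gas = 10803 J; work on gas = −W_by = -10803 J.

W ≈ -10800 J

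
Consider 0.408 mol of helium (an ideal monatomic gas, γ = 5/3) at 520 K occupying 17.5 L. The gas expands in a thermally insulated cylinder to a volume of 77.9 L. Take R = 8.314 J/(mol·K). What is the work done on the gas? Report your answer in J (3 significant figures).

Adiabatic: TV^(γ−1) = const with γ = 5/3.
T₂ = T₁ (V₁/V₂)^(γ−1) = 520 × (17.5/77.9)^0.667 = 520 × 0.3695 = 192.2 K.
W_by = nCᵥ(T₁ − T₂) = (0.408)(12.47)(520 − 192.2) = 1668 J.
Work on gas = −W_by = -1668 J.

W ≈ -1670 J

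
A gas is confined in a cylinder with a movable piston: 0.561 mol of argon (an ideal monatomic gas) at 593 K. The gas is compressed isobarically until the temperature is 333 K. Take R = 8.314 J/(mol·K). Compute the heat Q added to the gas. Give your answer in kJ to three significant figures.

Isobaric: W = nRΔT = (0.561)(8.314)(-260) = -1213 J.
ΔU = nCᵥΔT with Cᵥ = 3R/2: ΔU = (0.561)(12.47)(-260) = -1819 J.
Q = ΔU + W = -1819 − 1213 = -3032 J.

Q ≈ -3.03 kJ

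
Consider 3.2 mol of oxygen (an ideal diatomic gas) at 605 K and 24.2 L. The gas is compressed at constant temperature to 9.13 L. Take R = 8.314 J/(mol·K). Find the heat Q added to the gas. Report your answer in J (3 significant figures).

Isothermal ⇒ ΔU = 0, so Q = W = nRT ln(V₂/V₁).
Q = (3.2)(8.314)(605) ln(9.13/24.2) = 16096 × -0.9748 = -15690 J.

Q ≈ -15700 J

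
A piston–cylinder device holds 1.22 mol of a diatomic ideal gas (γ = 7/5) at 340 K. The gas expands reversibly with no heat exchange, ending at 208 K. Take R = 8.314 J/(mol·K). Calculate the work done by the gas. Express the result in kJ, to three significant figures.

W ≈ 3.35 kJ

Adiabatic ⇒ Q = 0, so W_by = −ΔU = nCᵥ(T₁ − T₂).
Cᵥ = 5R/2 = 20.79 J/(mol·K).
W = (1.22)(20.79)(340 − 208) = 3347 J.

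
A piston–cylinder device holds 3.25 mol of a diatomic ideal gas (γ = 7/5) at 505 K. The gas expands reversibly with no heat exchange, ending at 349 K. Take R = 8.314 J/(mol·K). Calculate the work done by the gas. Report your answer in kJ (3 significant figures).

Adiabatic ⇒ Q = 0, so W_by = −ΔU = nCᵥ(T₁ − T₂).
Cᵥ = 5R/2 = 20.79 J/(mol·K).
W = (3.25)(20.79)(505 − 349) = 10538 J.

W ≈ 10.5 kJ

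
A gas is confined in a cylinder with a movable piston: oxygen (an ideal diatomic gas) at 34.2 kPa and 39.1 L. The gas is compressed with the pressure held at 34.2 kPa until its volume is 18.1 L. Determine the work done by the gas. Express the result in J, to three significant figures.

W ≈ -718 J

Isobaric: W = P ΔV.
W = (34.2 kPa)(18.1 − 39.1 L) = (34.2)(-21) = -718.2 J.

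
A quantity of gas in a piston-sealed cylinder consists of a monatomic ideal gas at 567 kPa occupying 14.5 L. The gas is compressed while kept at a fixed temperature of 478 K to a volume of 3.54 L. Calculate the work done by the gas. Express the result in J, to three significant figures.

W ≈ -11600 J

Isothermal: W = nRT ln(V₂/V₁) = P₁V₁ ln(V₂/V₁).
P₁V₁ = (567 kPa)(14.5 L) = 8222 J.
W = 8222 × ln(3.54/14.5) = 8222 × -1.41
W_by_gas = -11592 J.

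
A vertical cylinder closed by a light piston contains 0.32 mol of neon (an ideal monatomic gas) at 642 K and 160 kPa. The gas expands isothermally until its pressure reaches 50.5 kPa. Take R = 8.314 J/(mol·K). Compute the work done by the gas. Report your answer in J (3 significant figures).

Isothermal process: W = nRT ln(V₂/V₁) = nRT ln(P₁/P₂).
W = (0.32)(8.314)(642) × ln(160/50.5)
  = 1708 × ln(3.168) = 1708 × 1.153
W_by_gas = 1970 J.

W ≈ 1970 J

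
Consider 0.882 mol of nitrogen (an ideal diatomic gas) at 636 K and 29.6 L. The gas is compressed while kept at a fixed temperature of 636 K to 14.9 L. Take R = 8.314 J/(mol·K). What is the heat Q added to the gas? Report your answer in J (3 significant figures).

Q ≈ -3200 J

Isothermal ⇒ ΔU = 0, so Q = W = nRT ln(V₂/V₁).
Q = (0.882)(8.314)(636) ln(14.9/29.6) = 4664 × -0.6864 = -3201 J.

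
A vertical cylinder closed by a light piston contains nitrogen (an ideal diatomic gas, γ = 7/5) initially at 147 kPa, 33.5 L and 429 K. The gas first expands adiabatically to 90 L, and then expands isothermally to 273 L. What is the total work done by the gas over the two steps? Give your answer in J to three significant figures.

Step 1 (adiabatic): W = (P₁V₁ − P₂V₂)/(γ−1) = (4924 − 3317)/0.4 = 4020 J.
After step 1: P = 36.85 kPa, V = 90 L, T = 288.9 K.
Step 2 (isothermal): W = P₁V₁ ln(V₂/V₁) = (3317) ln(273/90) = 3680 J.
W_total = 4020 + 3680 = 7700 J.

W_total ≈ 7700 J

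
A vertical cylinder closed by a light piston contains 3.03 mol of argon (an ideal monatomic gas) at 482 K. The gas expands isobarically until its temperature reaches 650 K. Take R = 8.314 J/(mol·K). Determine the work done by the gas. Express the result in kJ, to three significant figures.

W ≈ 4.23 kJ

Isobaric: W = P ΔV = nR ΔT.
W = (3.03)(8.314)(650 − 482) = 4232 J.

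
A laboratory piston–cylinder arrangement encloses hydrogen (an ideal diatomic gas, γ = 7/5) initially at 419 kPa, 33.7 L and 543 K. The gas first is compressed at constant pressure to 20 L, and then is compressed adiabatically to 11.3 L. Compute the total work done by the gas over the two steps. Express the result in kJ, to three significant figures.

W_total ≈ -11.1 kJ

Step 1 (isobaric): W = PΔV = (419 kPa)(20 − 33.7 L) = -5740 J.
After step 1: P = 419 kPa, V = 20 L, T = 322.3 K.
Step 2 (adiabatic): W = (P₁V₁ − P₂V₂)/(γ−1) = (8380 − 10530)/0.4 = -5375 J.
W_total = -5740 − 5375 = -11115 J.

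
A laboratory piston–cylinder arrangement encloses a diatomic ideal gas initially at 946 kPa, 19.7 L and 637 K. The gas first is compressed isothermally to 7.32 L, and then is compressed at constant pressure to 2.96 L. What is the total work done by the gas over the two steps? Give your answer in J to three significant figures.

W_total ≈ -29600 J

Step 1 (isothermal): W = P₁V₁ ln(V₂/V₁) = (18636) ln(7.32/19.7) = -18450 J.
After step 1: P = 2546 kPa, V = 7.32 L, T = 637 K.
Step 2 (isobaric): W = PΔV = (2546 kPa)(2.96 − 7.32 L) = -11100 J.
W_total = -18450 − 11100 = -29550 J.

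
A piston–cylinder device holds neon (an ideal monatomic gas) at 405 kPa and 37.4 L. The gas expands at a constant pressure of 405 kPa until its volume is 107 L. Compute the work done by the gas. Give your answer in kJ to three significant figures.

W ≈ 28.2 kJ

Isobaric: W = P ΔV.
W = (405 kPa)(107 − 37.4 L) = (405)(69.6) = 28188 J.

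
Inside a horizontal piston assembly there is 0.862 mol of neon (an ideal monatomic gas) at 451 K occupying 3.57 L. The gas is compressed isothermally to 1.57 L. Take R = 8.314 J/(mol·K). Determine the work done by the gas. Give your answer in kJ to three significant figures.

W ≈ -2.66 kJ

Isothermal: W = nRT ln(V₂/V₁).
W = (0.862)(8.314)(451) × ln(1.57/3.57)
  = 3232 × -0.8215
W_by_gas = -2655 J.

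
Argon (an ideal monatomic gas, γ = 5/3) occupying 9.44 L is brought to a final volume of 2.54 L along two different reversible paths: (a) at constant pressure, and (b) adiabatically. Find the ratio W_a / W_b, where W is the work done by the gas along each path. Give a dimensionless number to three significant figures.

Path (a) isobaric: W = P₁(V₂ − V₁) → W_a/(P₁V₁) = -0.7309.
Path (b) adiabatic: W = P₁V₁(1 − (V₁/V₂)^(γ−1))/(γ−1) → W_b/(P₁V₁) = -2.099.
W_a / W_b = -0.7309 / -2.099 = 0.3482.

W_a / W_b ≈ 0.348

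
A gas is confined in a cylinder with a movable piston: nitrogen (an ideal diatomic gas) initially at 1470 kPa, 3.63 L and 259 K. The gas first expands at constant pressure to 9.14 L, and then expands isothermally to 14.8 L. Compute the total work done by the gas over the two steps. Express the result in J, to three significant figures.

W_total ≈ 14600 J

Step 1 (isobaric): W = PΔV = (1470 kPa)(9.14 − 3.63 L) = 8100 J.
After step 1: P = 1470 kPa, V = 9.14 L, T = 652.1 K.
Step 2 (isothermal): W = P₁V₁ ln(V₂/V₁) = (13436) ln(14.8/9.14) = 6476 J.
W_total = 8100 + 6476 = 14575 J.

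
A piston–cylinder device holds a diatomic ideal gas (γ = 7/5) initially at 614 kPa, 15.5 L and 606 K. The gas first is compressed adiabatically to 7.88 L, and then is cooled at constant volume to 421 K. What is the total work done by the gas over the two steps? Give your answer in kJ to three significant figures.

W_total ≈ -7.39 kJ

Step 1 (adiabatic): W = (P₁V₁ − P₂V₂)/(γ−1) = (9517 − 12474)/0.4 = -7394 J.
Step 2 (isochoric): W = 0 (constant volume).
W_total = -7394 + 0 = -7394 J.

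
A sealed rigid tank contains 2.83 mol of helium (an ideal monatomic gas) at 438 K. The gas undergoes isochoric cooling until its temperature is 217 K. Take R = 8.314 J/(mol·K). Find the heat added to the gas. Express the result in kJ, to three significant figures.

Q ≈ -7.80 kJ

Constant volume ⇒ W = 0, so Q = ΔU = nCᵥΔT with Cᵥ = 3R/2 = 12.47 J/(mol·K).
ΔU = (2.83)(12.47)(217 − 438) = -7800 J.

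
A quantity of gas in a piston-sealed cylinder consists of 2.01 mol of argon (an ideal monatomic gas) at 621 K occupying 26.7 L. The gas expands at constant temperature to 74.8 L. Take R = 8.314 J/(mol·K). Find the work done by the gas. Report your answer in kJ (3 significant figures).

W ≈ 10.7 kJ

Isothermal: W = nRT ln(V₂/V₁).
W = (2.01)(8.314)(621) × ln(74.8/26.7)
  = 10378 × 1.03
W_by_gas = 10691 J.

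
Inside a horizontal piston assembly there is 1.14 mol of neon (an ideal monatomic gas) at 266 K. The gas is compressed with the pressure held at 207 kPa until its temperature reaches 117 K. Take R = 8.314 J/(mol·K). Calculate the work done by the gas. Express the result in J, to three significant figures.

Isobaric: W = P ΔV = nR ΔT.
W = (1.14)(8.314)(117 − 266) = -1412 J.

W ≈ -1410 J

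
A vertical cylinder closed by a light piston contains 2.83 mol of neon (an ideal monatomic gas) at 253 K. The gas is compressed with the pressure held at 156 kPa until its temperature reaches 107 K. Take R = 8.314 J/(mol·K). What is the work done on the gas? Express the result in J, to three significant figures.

W ≈ 3440 J

Isobaric: W = P ΔV = nR ΔT.
W = (2.83)(8.314)(107 − 253) = -3435 J.
Work on gas = −W_by = 3435 J.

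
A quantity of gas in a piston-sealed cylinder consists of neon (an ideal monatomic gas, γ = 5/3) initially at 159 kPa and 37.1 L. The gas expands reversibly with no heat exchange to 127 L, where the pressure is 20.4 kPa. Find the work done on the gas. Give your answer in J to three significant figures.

W ≈ -4960 J

Adiabatic: W = (P₁V₁ − P₂V₂)/(γ − 1) with γ = 5/3.
P₁V₁ = 5899 J, P₂V₂ = 2591 J.
W = (5899 − 2591) / 0.6667 = 4962 J.
Work on gas = −W_by = -4962 J.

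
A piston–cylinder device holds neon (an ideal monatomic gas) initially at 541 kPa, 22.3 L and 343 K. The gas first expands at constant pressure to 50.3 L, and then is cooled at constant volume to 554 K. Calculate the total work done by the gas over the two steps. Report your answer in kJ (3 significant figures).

W_total ≈ 15.1 kJ

Step 1 (isobaric): W = PΔV = (541 kPa)(50.3 − 22.3 L) = 15148 J.
Step 2 (isochoric): W = 0 (constant volume).
W_total = 15148 + 0 = 15148 J.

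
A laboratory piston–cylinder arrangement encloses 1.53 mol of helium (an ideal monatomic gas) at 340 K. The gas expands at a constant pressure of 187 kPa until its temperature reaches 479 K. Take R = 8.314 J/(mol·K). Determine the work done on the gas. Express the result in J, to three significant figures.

W ≈ -1770 J

Isobaric: W = P ΔV = nR ΔT.
W = (1.53)(8.314)(479 − 340) = 1768 J.
Work on gas = −W_by = -1768 J.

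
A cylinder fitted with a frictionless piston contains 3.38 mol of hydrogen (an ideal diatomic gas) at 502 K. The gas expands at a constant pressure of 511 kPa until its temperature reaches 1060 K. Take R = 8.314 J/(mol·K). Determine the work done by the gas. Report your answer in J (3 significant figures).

Isobaric: W = P ΔV = nR ΔT.
W = (3.38)(8.314)(1060 − 502) = 15681 J.

W ≈ 15700 J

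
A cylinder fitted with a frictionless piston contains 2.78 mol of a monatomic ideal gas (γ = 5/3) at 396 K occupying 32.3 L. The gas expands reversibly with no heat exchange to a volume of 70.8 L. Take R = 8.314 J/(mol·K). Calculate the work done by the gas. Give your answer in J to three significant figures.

Adiabatic: TV^(γ−1) = const with γ = 5/3.
T₂ = T₁ (V₁/V₂)^(γ−1) = 396 × (32.3/70.8)^0.667 = 396 × 0.5926 = 234.7 K.
W_by = nCᵥ(T₁ − T₂) = (2.78)(12.47)(396 − 234.7) = 5593 J.

W ≈ 5590 J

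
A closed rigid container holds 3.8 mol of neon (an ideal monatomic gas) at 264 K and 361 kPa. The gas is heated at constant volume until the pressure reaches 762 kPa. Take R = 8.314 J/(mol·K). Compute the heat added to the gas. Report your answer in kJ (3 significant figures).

Constant volume ⇒ W = 0, so Q = ΔU = nCᵥΔT with Cᵥ = 3R/2 = 12.47 J/(mol·K).
At constant V, T₂/T₁ = P₂/P₁ ⇒ ΔT = T₁(P₂/P₁ − 1) = 264·(762/361 − 1) = 293.3 K.
ΔU = (3.8)(12.47)(293.3) = 13897 J.

Q ≈ 13.9 kJ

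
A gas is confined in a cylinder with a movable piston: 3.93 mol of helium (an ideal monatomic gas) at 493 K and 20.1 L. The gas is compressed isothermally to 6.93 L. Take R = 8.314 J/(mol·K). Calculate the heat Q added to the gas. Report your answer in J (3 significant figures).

Q ≈ -17200 J

Isothermal ⇒ ΔU = 0, so Q = W = nRT ln(V₂/V₁).
Q = (3.93)(8.314)(493) ln(6.93/20.1) = 16108 × -1.065 = -17153 J.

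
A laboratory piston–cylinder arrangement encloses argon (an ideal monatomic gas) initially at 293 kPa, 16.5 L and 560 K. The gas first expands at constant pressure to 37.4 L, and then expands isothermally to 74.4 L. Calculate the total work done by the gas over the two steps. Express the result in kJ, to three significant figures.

Step 1 (isobaric): W = PΔV = (293 kPa)(37.4 − 16.5 L) = 6124 J.
After step 1: P = 293 kPa, V = 37.4 L, T = 1269 K.
Step 2 (isothermal): W = P₁V₁ ln(V₂/V₁) = (10958) ln(74.4/37.4) = 7537 J.
W_total = 6124 + 7537 = 13661 J.

W_total ≈ 13.7 kJ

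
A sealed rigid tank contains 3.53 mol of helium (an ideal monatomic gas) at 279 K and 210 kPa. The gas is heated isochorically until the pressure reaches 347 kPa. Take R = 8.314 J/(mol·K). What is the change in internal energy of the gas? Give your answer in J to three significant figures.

ΔU ≈ 8010 J

Constant volume ⇒ W = 0, so Q = ΔU = nCᵥΔT with Cᵥ = 3R/2 = 12.47 J/(mol·K).
At constant V, T₂/T₁ = P₂/P₁ ⇒ ΔT = T₁(P₂/P₁ − 1) = 279·(347/210 − 1) = 182 K.
ΔU = (3.53)(12.47)(182) = 8013 J.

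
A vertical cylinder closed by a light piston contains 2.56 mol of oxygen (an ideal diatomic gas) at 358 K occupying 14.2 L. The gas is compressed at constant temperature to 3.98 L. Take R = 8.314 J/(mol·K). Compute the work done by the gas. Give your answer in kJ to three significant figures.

W ≈ -9.69 kJ

Isothermal: W = nRT ln(V₂/V₁).
W = (2.56)(8.314)(358) × ln(3.98/14.2)
  = 7620 × -1.272
W_by_gas = -9692 J.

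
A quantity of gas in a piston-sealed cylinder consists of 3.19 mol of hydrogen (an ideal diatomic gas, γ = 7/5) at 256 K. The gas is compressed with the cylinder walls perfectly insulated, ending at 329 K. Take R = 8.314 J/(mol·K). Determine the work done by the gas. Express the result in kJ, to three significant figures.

Adiabatic ⇒ Q = 0, so W_by = −ΔU = nCᵥ(T₁ − T₂).
Cᵥ = 5R/2 = 20.79 J/(mol·K).
W = (3.19)(20.79)(256 − 329) = -4840 J.

W ≈ -4.84 kJ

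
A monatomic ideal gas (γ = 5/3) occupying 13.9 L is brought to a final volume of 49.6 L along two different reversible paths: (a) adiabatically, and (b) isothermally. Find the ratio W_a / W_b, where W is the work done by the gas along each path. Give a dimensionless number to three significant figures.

W_a / W_b ≈ 0.674

Path (a) adiabatic: W = P₁V₁(1 − (V₁/V₂)^(γ−1))/(γ−1) → W_a/(P₁V₁) = 0.8576.
Path (b) isothermal: W = P₁V₁ ln(V₂/V₁) → W_b/(P₁V₁) = 1.272.
W_a / W_b = 0.8576 / 1.272 = 0.6742.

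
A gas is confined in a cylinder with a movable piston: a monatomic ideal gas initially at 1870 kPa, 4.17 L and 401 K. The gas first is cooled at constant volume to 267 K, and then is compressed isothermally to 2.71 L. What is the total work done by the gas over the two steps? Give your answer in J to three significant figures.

W_total ≈ -2240 J

Step 1 (isochoric): W = 0 (constant volume).
After step 1: P = 1245 kPa (V unchanged).
Step 2 (isothermal): W = P₁V₁ ln(V₂/V₁) = (5192) ln(2.71/4.17) = -2238 J.
W_total = 0 − 2238 = -2238 J.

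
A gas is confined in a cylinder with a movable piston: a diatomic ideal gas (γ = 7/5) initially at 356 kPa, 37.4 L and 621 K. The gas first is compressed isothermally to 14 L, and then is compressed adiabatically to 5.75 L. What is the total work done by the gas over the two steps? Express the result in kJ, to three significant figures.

W_total ≈ -27.3 kJ

Step 1 (isothermal): W = P₁V₁ ln(V₂/V₁) = (13314) ln(14/37.4) = -13083 J.
After step 1: P = 951 kPa, V = 14 L, T = 621 K.
Step 2 (adiabatic): W = (P₁V₁ − P₂V₂)/(γ−1) = (13314 − 19007)/0.4 = -14231 J.
W_total = -13083 − 14231 = -27314 J.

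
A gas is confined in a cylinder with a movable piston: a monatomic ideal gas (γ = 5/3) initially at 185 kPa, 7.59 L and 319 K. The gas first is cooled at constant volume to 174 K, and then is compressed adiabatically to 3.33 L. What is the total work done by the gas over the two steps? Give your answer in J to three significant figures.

Step 1 (isochoric): W = 0 (constant volume).
After step 1: P = 100.9 kPa (V unchanged).
Step 2 (adiabatic): W = (P₁V₁ − P₂V₂)/(γ−1) = (765.9 − 1326)/0.667 = -840.9 J.
W_total = 0 − 840.9 = -840.9 J.

W_total ≈ -841 J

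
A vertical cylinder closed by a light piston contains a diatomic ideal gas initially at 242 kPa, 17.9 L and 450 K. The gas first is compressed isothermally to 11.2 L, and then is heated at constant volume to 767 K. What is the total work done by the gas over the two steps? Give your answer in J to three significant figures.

Step 1 (isothermal): W = P₁V₁ ln(V₂/V₁) = (4332) ln(11.2/17.9) = -2031 J.
Step 2 (isochoric): W = 0 (constant volume).
W_total = -2031 + 0 = -2031 J.

W_total ≈ -2030 J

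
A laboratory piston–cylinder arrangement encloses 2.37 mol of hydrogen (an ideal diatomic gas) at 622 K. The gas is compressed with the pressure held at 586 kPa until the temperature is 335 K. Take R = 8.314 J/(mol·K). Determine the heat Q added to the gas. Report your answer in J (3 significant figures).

Q ≈ -19800 J

Isobaric: W = nRΔT = (2.37)(8.314)(-287) = -5655 J.
ΔU = nCᵥΔT with Cᵥ = 5R/2: ΔU = (2.37)(20.79)(-287) = -14138 J.
Q = ΔU + W = -14138 − 5655 = -19793 J.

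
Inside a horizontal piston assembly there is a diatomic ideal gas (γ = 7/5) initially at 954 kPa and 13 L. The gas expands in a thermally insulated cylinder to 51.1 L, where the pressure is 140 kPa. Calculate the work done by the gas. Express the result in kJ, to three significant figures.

Adiabatic: W = (P₁V₁ − P₂V₂)/(γ − 1) with γ = 7/5.
P₁V₁ = 12402 J, P₂V₂ = 7154 J.
W = (12402 − 7154) / 0.4 = 13120 J.

W ≈ 13.1 kJ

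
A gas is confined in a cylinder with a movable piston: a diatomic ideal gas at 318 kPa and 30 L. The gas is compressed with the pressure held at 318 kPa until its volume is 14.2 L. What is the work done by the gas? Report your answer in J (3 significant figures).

Isobaric: W = P ΔV.
W = (318 kPa)(14.2 − 30 L) = (318)(-15.8) = -5024 J.

W ≈ -5020 J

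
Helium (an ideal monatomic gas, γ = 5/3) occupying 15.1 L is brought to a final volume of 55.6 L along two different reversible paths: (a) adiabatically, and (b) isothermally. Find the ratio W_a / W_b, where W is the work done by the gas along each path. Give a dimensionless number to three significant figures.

Path (a) adiabatic: W = P₁V₁(1 − (V₁/V₂)^(γ−1))/(γ−1) → W_a/(P₁V₁) = 0.8709.
Path (b) isothermal: W = P₁V₁ ln(V₂/V₁) → W_b/(P₁V₁) = 1.303.
W_a / W_b = 0.8709 / 1.303 = 0.6682.

W_a / W_b ≈ 0.668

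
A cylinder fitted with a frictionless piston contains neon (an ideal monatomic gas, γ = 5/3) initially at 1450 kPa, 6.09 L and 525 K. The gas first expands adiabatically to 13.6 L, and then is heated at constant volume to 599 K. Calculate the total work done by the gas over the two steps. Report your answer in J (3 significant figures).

W_total ≈ 5490 J

Step 1 (adiabatic): W = (P₁V₁ − P₂V₂)/(γ−1) = (8830 − 5169)/0.667 = 5493 J.
Step 2 (isochoric): W = 0 (constant volume).
W_total = 5493 + 0 = 5493 J.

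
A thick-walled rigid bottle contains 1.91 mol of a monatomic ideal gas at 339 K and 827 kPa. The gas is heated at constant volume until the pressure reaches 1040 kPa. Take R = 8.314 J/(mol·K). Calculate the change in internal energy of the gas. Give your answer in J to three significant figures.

ΔU ≈ 2080 J

Constant volume ⇒ W = 0, so Q = ΔU = nCᵥΔT with Cᵥ = 3R/2 = 12.47 J/(mol·K).
At constant V, T₂/T₁ = P₂/P₁ ⇒ ΔT = T₁(P₂/P₁ − 1) = 339·(1040/827 − 1) = 87.31 K.
ΔU = (1.91)(12.47)(87.31) = 2080 J.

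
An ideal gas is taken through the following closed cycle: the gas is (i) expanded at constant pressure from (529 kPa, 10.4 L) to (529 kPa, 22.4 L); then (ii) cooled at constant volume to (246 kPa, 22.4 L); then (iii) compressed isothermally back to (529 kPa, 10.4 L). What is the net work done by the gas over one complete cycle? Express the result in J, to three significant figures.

W_net ≈ 2120 J

Leg (i): W = PΔV = (529)(22.4 − 10.4) = 6348 J.
Leg (ii): W = 0.
Leg (iii): W = PᵢVᵢ ln(V_f/Vᵢ) = (5510) ln(10.4/22.4) = -4228 J.
W_net = 6348 − 4228 = 2120 J.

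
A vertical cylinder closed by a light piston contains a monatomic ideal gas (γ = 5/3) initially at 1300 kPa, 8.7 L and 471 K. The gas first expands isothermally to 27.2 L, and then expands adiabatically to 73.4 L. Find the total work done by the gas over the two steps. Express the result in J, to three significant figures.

W_total ≈ 21100 J

Step 1 (isothermal): W = P₁V₁ ln(V₂/V₁) = (11310) ln(27.2/8.7) = 12892 J.
After step 1: P = 415.8 kPa, V = 27.2 L, T = 471 K.
Step 2 (adiabatic): W = (P₁V₁ − P₂V₂)/(γ−1) = (11310 − 5835)/0.667 = 8212 J.
W_total = 12892 + 8212 = 21105 J.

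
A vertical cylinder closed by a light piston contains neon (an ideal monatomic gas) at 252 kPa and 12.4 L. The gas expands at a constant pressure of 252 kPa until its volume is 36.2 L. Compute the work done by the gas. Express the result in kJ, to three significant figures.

W ≈ 6.00 kJ

Isobaric: W = P ΔV.
W = (252 kPa)(36.2 − 12.4 L) = (252)(23.8) = 5998 J.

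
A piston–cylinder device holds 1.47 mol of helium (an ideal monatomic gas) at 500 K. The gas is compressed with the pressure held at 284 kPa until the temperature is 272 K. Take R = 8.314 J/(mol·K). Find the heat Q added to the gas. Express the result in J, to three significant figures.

Isobaric: W = nRΔT = (1.47)(8.314)(-228) = -2787 J.
ΔU = nCᵥΔT with Cᵥ = 3R/2: ΔU = (1.47)(12.47)(-228) = -4180 J.
Q = ΔU + W = -4180 − 2787 = -6966 J.

Q ≈ -6970 J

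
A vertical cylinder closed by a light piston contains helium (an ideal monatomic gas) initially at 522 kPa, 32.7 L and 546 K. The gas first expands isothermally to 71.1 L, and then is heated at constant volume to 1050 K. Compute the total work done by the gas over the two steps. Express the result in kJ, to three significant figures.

W_total ≈ 13.3 kJ

Step 1 (isothermal): W = P₁V₁ ln(V₂/V₁) = (17069) ln(71.1/32.7) = 13258 J.
Step 2 (isochoric): W = 0 (constant volume).
W_total = 13258 + 0 = 13258 J.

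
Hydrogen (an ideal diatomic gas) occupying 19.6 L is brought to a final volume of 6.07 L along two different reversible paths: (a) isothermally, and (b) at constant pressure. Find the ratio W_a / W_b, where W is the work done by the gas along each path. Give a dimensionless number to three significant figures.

Path (a) isothermal: W = P₁V₁ ln(V₂/V₁) → W_a/(P₁V₁) = -1.172.
Path (b) isobaric: W = P₁(V₂ − V₁) → W_b/(P₁V₁) = -0.6903.
W_a / W_b = -1.172 / -0.6903 = 1.698.

W_a / W_b ≈ 1.70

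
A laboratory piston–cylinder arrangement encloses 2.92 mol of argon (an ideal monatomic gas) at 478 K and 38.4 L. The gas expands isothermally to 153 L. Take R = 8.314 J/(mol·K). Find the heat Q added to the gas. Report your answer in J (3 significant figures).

Isothermal ⇒ ΔU = 0, so Q = W = nRT ln(V₂/V₁).
Q = (2.92)(8.314)(478) ln(153/38.4) = 11604 × 1.382 = 16042 J.

Q ≈ 16000 J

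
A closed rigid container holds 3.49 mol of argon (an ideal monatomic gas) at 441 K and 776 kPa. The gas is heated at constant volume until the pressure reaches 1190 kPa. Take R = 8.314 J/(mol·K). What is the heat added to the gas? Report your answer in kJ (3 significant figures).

Constant volume ⇒ W = 0, so Q = ΔU = nCᵥΔT with Cᵥ = 3R/2 = 12.47 J/(mol·K).
At constant V, T₂/T₁ = P₂/P₁ ⇒ ΔT = T₁(P₂/P₁ − 1) = 441·(1190/776 − 1) = 235.3 K.
ΔU = (3.49)(12.47)(235.3) = 10240 J.

Q ≈ 10.2 kJ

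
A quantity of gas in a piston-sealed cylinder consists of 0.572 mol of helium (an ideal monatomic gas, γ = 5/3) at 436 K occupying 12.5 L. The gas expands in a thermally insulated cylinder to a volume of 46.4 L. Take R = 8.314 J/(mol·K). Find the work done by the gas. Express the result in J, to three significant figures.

Adiabatic: TV^(γ−1) = const with γ = 5/3.
T₂ = T₁ (V₁/V₂)^(γ−1) = 436 × (12.5/46.4)^0.667 = 436 × 0.4171 = 181.9 K.
W_by = nCᵥ(T₁ − T₂) = (0.572)(12.47)(436 − 181.9) = 1813 J.

W ≈ 1810 J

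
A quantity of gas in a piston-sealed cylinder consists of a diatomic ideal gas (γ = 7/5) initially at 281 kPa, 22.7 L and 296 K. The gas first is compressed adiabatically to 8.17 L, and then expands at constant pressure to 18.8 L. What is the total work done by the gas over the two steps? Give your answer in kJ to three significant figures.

W_total ≈ 4.44 kJ

Step 1 (adiabatic): W = (P₁V₁ − P₂V₂)/(γ−1) = (6379 − 9600)/0.4 = -8052 J.
After step 1: P = 1175 kPa, V = 8.17 L, T = 445.5 K.
Step 2 (isobaric): W = PΔV = (1175 kPa)(18.8 − 8.17 L) = 12490 J.
W_total = -8052 + 12490 = 4438 J.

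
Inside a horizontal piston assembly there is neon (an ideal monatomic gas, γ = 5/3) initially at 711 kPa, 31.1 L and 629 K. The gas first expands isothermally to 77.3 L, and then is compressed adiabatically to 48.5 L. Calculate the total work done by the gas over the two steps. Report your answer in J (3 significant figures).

Step 1 (isothermal): W = P₁V₁ ln(V₂/V₁) = (22112) ln(77.3/31.1) = 20133 J.
After step 1: P = 286.1 kPa, V = 77.3 L, T = 629 K.
Step 2 (adiabatic): W = (P₁V₁ − P₂V₂)/(γ−1) = (22112 − 30171)/0.667 = -12088 J.
W_total = 20133 − 12088 = 8045 J.

W_total ≈ 8040 J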